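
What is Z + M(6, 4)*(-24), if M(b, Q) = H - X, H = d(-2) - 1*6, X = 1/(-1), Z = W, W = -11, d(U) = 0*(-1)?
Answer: 109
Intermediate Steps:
d(U) = 0
Z = -11
X = -1
H = -6 (H = 0 - 1*6 = 0 - 6 = -6)
M(b, Q) = -5 (M(b, Q) = -6 - 1*(-1) = -6 + 1 = -5)
Z + M(6, 4)*(-24) = -11 - 5*(-24) = -11 + 120 = 109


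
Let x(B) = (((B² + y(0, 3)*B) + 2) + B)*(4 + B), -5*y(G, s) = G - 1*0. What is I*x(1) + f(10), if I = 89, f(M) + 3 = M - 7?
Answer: 1780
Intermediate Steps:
y(G, s) = -G/5 (y(G, s) = -(G - 1*0)/5 = -(G + 0)/5 = -G/5)
f(M) = -10 + M (f(M) = -3 + (M - 7) = -3 + (-7 + M) = -10 + M)
x(B) = (4 + B)*(2 + B + B²) (x(B) = (((B² + (-⅕*0)*B) + 2) + B)*(4 + B) = (((B² + 0*B) + 2) + B)*(4 + B) = (((B² + 0) + 2) + B)*(4 + B) = ((B² + 2) + B)*(4 + B) = ((2 + B²) + B)*(4 + B) = (2 + B + B²)*(4 + B) = (4 + B)*(2 + B + B²))
I*x(1) + f(10) = 89*(8 + 1³ + 5*1² + 6*1) + (-10 + 10) = 89*(8 + 1 + 5*1 + 6) + 0 = 89*(8 + 1 + 5 + 6) + 0 = 89*20 + 0 = 1780 + 0 = 1780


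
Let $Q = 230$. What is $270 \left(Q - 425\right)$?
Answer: $-52650$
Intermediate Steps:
$270 \left(Q - 425\right) = 270 \left(230 - 425\right) = 270 \left(-195\right) = -52650$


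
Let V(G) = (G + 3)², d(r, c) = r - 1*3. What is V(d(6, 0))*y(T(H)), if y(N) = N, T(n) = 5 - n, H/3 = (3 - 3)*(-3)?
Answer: 180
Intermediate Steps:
H = 0 (H = 3*((3 - 3)*(-3)) = 3*(0*(-3)) = 3*0 = 0)
d(r, c) = -3 + r (d(r, c) = r - 3 = -3 + r)
V(G) = (3 + G)²
V(d(6, 0))*y(T(H)) = (3 + (-3 + 6))²*(5 - 1*0) = (3 + 3)²*(5 + 0) = 6²*5 = 36*5 = 180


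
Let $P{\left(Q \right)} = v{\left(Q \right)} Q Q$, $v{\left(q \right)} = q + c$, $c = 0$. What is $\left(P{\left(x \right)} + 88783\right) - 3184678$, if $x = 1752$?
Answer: $5374675113$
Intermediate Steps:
$v{\left(q \right)} = q$ ($v{\left(q \right)} = q + 0 = q$)
$P{\left(Q \right)} = Q^{3}$ ($P{\left(Q \right)} = Q Q Q = Q^{2} Q = Q^{3}$)
$\left(P{\left(x \right)} + 88783\right) - 3184678 = \left(1752^{3} + 88783\right) - 3184678 = \left(5377771008 + 88783\right) - 3184678 = 5377859791 - 3184678 = 5374675113$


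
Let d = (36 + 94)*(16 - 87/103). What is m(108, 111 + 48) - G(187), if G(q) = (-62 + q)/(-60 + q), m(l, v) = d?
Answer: 25759235/13081 ≈ 1969.2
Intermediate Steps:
d = 202930/103 (d = 130*(16 - 87*1/103) = 130*(16 - 87/103) = 130*(1561/103) = 202930/103 ≈ 1970.2)
m(l, v) = 202930/103
G(q) = (-62 + q)/(-60 + q)
m(108, 111 + 48) - G(187) = 202930/103 - (-62 + 187)/(-60 + 187) = 202930/103 - 125/127 = 25759235/13081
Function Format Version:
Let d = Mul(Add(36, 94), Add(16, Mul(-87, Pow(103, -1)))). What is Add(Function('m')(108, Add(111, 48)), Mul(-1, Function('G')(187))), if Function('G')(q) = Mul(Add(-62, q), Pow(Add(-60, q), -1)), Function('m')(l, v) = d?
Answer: Rational(25759235, 13081) ≈ 1969.2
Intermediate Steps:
d = Rational(202930, 103) (d = Mul(130, Add(16, Mul(-87, Rational(1, 103)))) = Mul(130, Add(16, Rational(-87, 103))) = Mul(130, Rational(1561, 103)) = Rational(202930, 103) ≈ 1970.2)
Function('m')(l, v) = Rational(202930, 103)
Function('G')(q) = Mul(Pow(Add(-60, q), -1), Add(-62, q))
Add(Function('m')(108, Add(111, 48)), Mul(-1, Function('G')(187))) = Add(Rational(202930, 103), Mul(-1, Mul(Pow(Add(-60, 187), -1), Add(-62, 187)))) = Add(Rational(202930, 103), Mul(-1, Mul(Pow(127, -1), 125))) = Add(Rational(202930, 103), Mul(-1, Mul(Rational(1, 127), 125))) = Add(Rational(202930, 103), Mul(-1, Rational(125, 127))) = Add(Rational(202930, 103), Rational(-125, 127)) = Rational(25759235, 13081)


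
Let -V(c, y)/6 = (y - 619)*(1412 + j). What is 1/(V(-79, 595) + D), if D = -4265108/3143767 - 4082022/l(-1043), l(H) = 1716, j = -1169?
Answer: 81737942/2665624900067 ≈ 3.0664e-5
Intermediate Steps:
V(c, y) = 902502 - 1458*y (V(c, y) = -6*(y - 619)*(1412 - 1169) = -6*(-619 + y)*243 = -6*(-150417 + 243*y) = 902502 - 1458*y)
D = -194549166397/81737942 (D = -4265108/3143767 - 4082022/1716 = -4265108*1/3143767 - 4082022*1/1716 = -4265108/3143767 - 680337/286 = -194549166397/81737942 ≈ -2380.2)
1/(V(-79, 595) + D) = 1/((902502 - 1458*595) - 194549166397/81737942) = 1/((902502 - 867510) - 194549166397/81737942) = 1/(34992 - 194549166397/81737942) = 1/(2665624900067/81737942) = 81737942/2665624900067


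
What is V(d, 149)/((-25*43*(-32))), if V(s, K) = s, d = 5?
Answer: 1/6880 ≈ 0.00014535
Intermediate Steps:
V(d, 149)/((-25*43*(-32))) = 5/((-25*43*(-32))) = 5/((-1075*(-32))) = 5/34400 = 5*(1/34400) = 1/6880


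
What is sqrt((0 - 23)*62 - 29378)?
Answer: 2*I*sqrt(7701) ≈ 175.51*I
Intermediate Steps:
sqrt((0 - 23)*62 - 29378) = sqrt(-23*62 - 29378) = sqrt(-1426 - 29378) = sqrt(-30804) = 2*I*sqrt(7701)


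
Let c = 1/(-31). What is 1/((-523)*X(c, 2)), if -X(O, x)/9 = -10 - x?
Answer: -1/56484 ≈ -1.7704e-5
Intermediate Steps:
c = -1/31 ≈ -0.032258
X(O, x) = 90 + 9*x (X(O, x) = -9*(-10 - x) = 90 + 9*x)
1/((-523)*X(c, 2)) = 1/((-523)*(90 + 9*2)) = -1/(523*(90 + 18)) = -1/523/108 = -1/523*1/108 = -1/56484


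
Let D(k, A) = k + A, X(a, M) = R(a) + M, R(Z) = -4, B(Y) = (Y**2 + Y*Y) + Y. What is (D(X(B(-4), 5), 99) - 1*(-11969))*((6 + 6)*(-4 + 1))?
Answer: -434484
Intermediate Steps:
B(Y) = Y + 2*Y**2 (B(Y) = (Y**2 + Y**2) + Y = 2*Y**2 + Y = Y + 2*Y**2)
X(a, M) = -4 + M
D(k, A) = A + k
(D(X(B(-4), 5), 99) - 1*(-11969))*((6 + 6)*(-4 + 1)) = ((99 + (-4 + 5)) - 1*(-11969))*((6 + 6)*(-4 + 1)) = ((99 + 1) + 11969)*(12*(-3)) = (100 + 11969)*(-36) = 12069*(-36) = -434484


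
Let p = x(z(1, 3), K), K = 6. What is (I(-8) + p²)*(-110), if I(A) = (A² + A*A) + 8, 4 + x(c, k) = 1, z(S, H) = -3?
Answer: -15950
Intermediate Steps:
x(c, k) = -3 (x(c, k) = -4 + 1 = -3)
I(A) = 8 + 2*A² (I(A) = (A² + A²) + 8 = 2*A² + 8 = 8 + 2*A²)
p = -3
(I(-8) + p²)*(-110) = ((8 + 2*(-8)²) + (-3)²)*(-110) = ((8 + 2*64) + 9)*(-110) = ((8 + 128) + 9)*(-110) = (136 + 9)*(-110) = 145*(-110) = -15950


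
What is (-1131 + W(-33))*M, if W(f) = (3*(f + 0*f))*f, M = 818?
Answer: 1747248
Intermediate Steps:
W(f) = 3*f² (W(f) = (3*(f + 0))*f = (3*f)*f = 3*f²)
(-1131 + W(-33))*M = (-1131 + 3*(-33)²)*818 = (-1131 + 3*1089)*818 = (-1131 + 3267)*818 = 2136*818 = 1747248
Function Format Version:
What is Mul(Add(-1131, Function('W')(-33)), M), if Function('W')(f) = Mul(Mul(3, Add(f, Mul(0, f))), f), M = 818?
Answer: 1747248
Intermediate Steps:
Function('W')(f) = Mul(3, Pow(f, 2)) (Function('W')(f) = Mul(Mul(3, Add(f, 0)), f) = Mul(Mul(3, f), f) = Mul(3, Pow(f, 2)))
Mul(Add(-1131, Function('W')(-33)), M) = Mul(Add(-1131, Mul(3, Pow(-33, 2))), 818) = Mul(Add(-1131, Mul(3, 1089)), 818) = Mul(Add(-1131, 3267), 818) = Mul(2136, 818) = 1747248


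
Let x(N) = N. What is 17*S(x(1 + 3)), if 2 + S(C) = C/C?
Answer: -17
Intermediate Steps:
S(C) = -1 (S(C) = -2 + C/C = -2 + 1 = -1)
17*S(x(1 + 3)) = 17*(-1) = -17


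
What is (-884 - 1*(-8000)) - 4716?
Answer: 2400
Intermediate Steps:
(-884 - 1*(-8000)) - 4716 = (-884 + 8000) - 4716 = 7116 - 4716 = 2400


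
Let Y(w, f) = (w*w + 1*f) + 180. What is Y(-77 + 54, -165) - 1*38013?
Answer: -37469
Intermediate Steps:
Y(w, f) = 180 + f + w² (Y(w, f) = (w² + f) + 180 = (f + w²) + 180 = 180 + f + w²)
Y(-77 + 54, -165) - 1*38013 = (180 - 165 + (-77 + 54)²) - 1*38013 = (180 - 165 + (-23)²) - 38013 = (180 - 165 + 529) - 38013 = 544 - 38013 = -37469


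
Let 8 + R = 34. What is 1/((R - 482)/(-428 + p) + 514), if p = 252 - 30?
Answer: 103/53170 ≈ 0.0019372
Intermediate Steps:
R = 26 (R = -8 + 34 = 26)
p = 222
1/((R - 482)/(-428 + p) + 514) = 1/((26 - 482)/(-428 + 222) + 514) = 1/(-456/(-206) + 514) = 1/(-456*(-1/206) + 514) = 1/(228/103 + 514) = 1/(53170/103) = 103/53170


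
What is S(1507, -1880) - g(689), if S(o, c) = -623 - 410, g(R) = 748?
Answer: -1781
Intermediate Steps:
S(o, c) = -1033
S(1507, -1880) - g(689) = -1033 - 1*748 = -1033 - 748 = -1781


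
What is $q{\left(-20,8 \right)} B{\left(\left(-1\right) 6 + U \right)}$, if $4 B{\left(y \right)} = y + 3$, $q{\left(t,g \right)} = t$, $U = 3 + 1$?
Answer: $-5$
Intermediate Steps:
$U = 4$
$B{\left(y \right)} = \frac{3}{4} + \frac{y}{4}$ ($B{\left(y \right)} = \frac{y + 3}{4} = \frac{3 + y}{4} = \frac{3}{4} + \frac{y}{4}$)
$q{\left(-20,8 \right)} B{\left(\left(-1\right) 6 + U \right)} = - 20 \left(\frac{3}{4} + \frac{\left(-1\right) 6 + 4}{4}\right) = - 20 \left(\frac{3}{4} + \frac{-6 + 4}{4}\right) = - 20 \left(\frac{3}{4} + \frac{1}{4} \left(-2\right)\right) = - 20 \left(\frac{3}{4} - \frac{1}{2}\right) = \left(-20\right) \frac{1}{4} = -5$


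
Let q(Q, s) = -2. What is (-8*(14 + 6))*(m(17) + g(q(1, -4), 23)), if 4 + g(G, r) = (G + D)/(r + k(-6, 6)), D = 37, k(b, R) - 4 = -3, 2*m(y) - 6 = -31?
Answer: 7220/3 ≈ 2406.7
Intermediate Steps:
m(y) = -25/2 (m(y) = 3 + (½)*(-31) = 3 - 31/2 = -25/2)
k(b, R) = 1 (k(b, R) = 4 - 3 = 1)
g(G, r) = -4 + (37 + G)/(1 + r) (g(G, r) = -4 + (G + 37)/(r + 1) = -4 + (37 + G)/(1 + r))
(-8*(14 + 6))*(m(17) + g(q(1, -4), 23)) = (-8*(14 + 6))*(-25/2 + (33 - 2 - 4*23)/(1 + 23)) = (-8*20)*(-25/2 + (33 - 2 - 92)/24) = -160*(-25/2 + (1/24)*(-61)) = -160*(-25/2 - 61/24) = -160*(-361/24) = 7220/3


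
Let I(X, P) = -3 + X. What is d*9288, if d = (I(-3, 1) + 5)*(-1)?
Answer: 9288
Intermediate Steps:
d = 1 (d = ((-3 - 3) + 5)*(-1) = (-6 + 5)*(-1) = -1*(-1) = 1)
d*9288 = 1*9288 = 9288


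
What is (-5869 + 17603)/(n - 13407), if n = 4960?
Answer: -11734/8447 ≈ -1.3891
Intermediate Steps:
(-5869 + 17603)/(n - 13407) = (-5869 + 17603)/(4960 - 13407) = 11734/(-8447) = 11734*(-1/8447) = -11734/8447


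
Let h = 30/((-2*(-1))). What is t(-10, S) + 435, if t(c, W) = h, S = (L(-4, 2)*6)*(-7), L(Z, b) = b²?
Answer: 450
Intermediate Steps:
h = 15 (h = 30/2 = 30*(½) = 15)
S = -168 (S = (2²*6)*(-7) = (4*6)*(-7) = 24*(-7) = -168)
t(c, W) = 15
t(-10, S) + 435 = 15 + 435 = 450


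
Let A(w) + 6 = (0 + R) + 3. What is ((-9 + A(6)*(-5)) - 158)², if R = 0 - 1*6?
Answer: 14884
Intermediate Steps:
R = -6 (R = 0 - 6 = -6)
A(w) = -9 (A(w) = -6 + ((0 - 6) + 3) = -6 + (-6 + 3) = -6 - 3 = -9)
((-9 + A(6)*(-5)) - 158)² = ((-9 - 9*(-5)) - 158)² = ((-9 + 45) - 158)² = (36 - 158)² = (-122)² = 14884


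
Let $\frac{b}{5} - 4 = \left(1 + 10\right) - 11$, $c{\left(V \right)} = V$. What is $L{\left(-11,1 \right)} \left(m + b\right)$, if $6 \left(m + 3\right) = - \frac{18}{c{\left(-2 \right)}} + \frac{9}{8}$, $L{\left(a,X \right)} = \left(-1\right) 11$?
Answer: $- \frac{3289}{16} \approx -205.56$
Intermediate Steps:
$L{\left(a,X \right)} = -11$
$m = - \frac{21}{16}$ ($m = -3 + \frac{- \frac{18}{-2} + \frac{9}{8}}{6} = -3 + \frac{\left(-18\right) \left(- \frac{1}{2}\right) + 9 \cdot \frac{1}{8}}{6} = -3 + \frac{9 + \frac{9}{8}}{6} = -3 + \frac{1}{6} \cdot \frac{81}{8} = -3 + \frac{27}{16} = - \frac{21}{16} \approx -1.3125$)
$b = 20$ ($b = 20 + 5 \left(\left(1 + 10\right) - 11\right) = 20 + 5 \left(11 - 11\right) = 20 + 5 \cdot 0 = 20 + 0 = 20$)
$L{\left(-11,1 \right)} \left(m + b\right) = - 11 \left(- \frac{21}{16} + 20\right) = \left(-11\right) \frac{299}{16} = - \frac{3289}{16}$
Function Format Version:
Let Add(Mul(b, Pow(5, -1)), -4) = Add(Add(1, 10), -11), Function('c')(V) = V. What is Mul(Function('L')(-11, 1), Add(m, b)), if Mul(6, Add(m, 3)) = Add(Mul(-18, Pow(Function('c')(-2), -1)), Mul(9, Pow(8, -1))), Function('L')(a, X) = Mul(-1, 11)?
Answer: Rational(-3289, 16) ≈ -205.56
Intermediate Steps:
Function('L')(a, X) = -11
m = Rational(-21, 16) (m = Add(-3, Mul(Rational(1, 6), Add(Mul(-18, Pow(-2, -1)), Mul(9, Pow(8, -1))))) = Add(-3, Mul(Rational(1, 6), Add(Mul(-18, Rational(-1, 2)), Mul(9, Rational(1, 8))))) = Add(-3, Mul(Rational(1, 6), Add(9, Rational(9, 8)))) = Add(-3, Mul(Rational(1, 6), Rational(81, 8))) = Add(-3, Rational(27, 16)) = Rational(-21, 16) ≈ -1.3125)
b = 20 (b = Add(20, Mul(5, Add(Add(1, 10), -11))) = Add(20, Mul(5, Add(11, -11))) = Add(20, Mul(5, 0)) = Add(20, 0) = 20)
Mul(Function('L')(-11, 1), Add(m, b)) = Mul(-11, Add(Rational(-21, 16), 20)) = Mul(-11, Rational(299, 16)) = Rational(-3289, 16)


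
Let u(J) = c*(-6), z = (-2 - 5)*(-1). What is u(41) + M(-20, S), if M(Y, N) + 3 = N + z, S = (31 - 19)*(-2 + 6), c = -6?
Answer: 88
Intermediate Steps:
z = 7 (z = -7*(-1) = 7)
S = 48 (S = 12*4 = 48)
u(J) = 36 (u(J) = -6*(-6) = 36)
M(Y, N) = 4 + N (M(Y, N) = -3 + (N + 7) = -3 + (7 + N) = 4 + N)
u(41) + M(-20, S) = 36 + (4 + 48) = 36 + 52 = 88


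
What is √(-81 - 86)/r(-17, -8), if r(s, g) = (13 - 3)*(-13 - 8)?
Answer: -I*√167/210 ≈ -0.061537*I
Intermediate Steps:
r(s, g) = -210 (r(s, g) = 10*(-21) = -210)
√(-81 - 86)/r(-17, -8) = √(-81 - 86)/(-210) = √(-167)*(-1/210) = (I*√167)*(-1/210) = -I*√167/210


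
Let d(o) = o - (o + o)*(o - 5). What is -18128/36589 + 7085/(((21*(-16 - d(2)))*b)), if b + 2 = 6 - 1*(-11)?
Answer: -1757317/1411290 ≈ -1.2452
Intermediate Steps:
b = 15 (b = -2 + (6 - 1*(-11)) = -2 + (6 + 11) = -2 + 17 = 15)
d(o) = o - 2*o*(-5 + o)
-18128/36589 + 7085/(((21*(-16 - d(2)))*b)) = -18128/36589 + 7085/(((21*(-16 - 2*(11 - 2*2)))*15)) = -18128*1/36589 + 7085/(((21*(-16 - 2*(11 - 4)))*15)) = -18128/36589 + 7085/(((21*(-16 - 2*7))*15)) = -18128/36589 + 7085/(((21*(-16 - 1*14))*15)) = -18128/36589 + 7085/(((21*(-16 - 14))*15)) = -18128/36589 + 7085/(((21*(-30))*15)) = -18128/36589 + 7085/((-630*15)) = -18128/36589 + 7085/(-9450) = -18128/36589 + 7085*(-1/9450) = -18128/36589 - 1417/1890 = -1757317/1411290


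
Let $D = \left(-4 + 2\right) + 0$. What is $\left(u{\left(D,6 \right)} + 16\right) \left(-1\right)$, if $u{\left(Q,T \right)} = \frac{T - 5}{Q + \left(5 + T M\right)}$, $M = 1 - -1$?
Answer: $- \frac{241}{15} \approx -16.067$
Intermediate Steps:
$M = 2$ ($M = 1 + 1 = 2$)
$D = -2$ ($D = -2 + 0 = -2$)
$u{\left(Q,T \right)} = \frac{-5 + T}{5 + Q + 2 T}$ ($u{\left(Q,T \right)} = \frac{T - 5}{Q + \left(5 + T 2\right)} = \frac{-5 + T}{Q + \left(5 + 2 T\right)} = \frac{-5 + T}{5 + Q + 2 T}$)
$\left(u{\left(D,6 \right)} + 16\right) \left(-1\right) = \left(\frac{-5 + 6}{5 - 2 + 2 \cdot 6} + 16\right) \left(-1\right) = \left(\frac{1}{5 - 2 + 12} \cdot 1 + 16\right) \left(-1\right) = \left(\frac{1}{15} \cdot 1 + 16\right) \left(-1\right) = \left(\frac{1}{15} + 16\right) \left(-1\right) = \frac{241}{15} \left(-1\right) = - \frac{241}{15}$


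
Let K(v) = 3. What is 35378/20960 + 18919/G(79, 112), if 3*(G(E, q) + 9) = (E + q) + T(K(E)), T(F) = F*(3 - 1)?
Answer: 59782049/178160 ≈ 335.55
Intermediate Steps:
T(F) = 2*F (T(F) = F*2 = 2*F)
G(E, q) = -7 + E/3 + q/3 (G(E, q) = -9 + ((E + q) + 2*3)/3 = -9 + ((E + q) + 6)/3 = -9 + (6 + E + q)/3 = -9 + (2 + E/3 + q/3) = -7 + E/3 + q/3)
35378/20960 + 18919/G(79, 112) = 35378/20960 + 18919/(-7 + (1/3)*79 + (1/3)*112) = 35378*(1/20960) + 18919/(-7 + 79/3 + 112/3) = 17689/10480 + 18919/(170/3) = 17689/10480 + 18919*(3/170) = 17689/10480 + 56757/170 = 59782049/178160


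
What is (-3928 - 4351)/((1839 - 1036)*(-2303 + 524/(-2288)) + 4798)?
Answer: 430508/95924135 ≈ 0.0044880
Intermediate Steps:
(-3928 - 4351)/((1839 - 1036)*(-2303 + 524/(-2288)) + 4798) = -8279/(803*(-2303 + 524*(-1/2288)) + 4798) = -8279/(803*(-2303 - 131/572) + 4798) = -8279/(803*(-1317447/572) + 4798) = -8279/(-96173631/52 + 4798) = -8279/(-95924135/52) = -8279*(-52/95924135) = 430508/95924135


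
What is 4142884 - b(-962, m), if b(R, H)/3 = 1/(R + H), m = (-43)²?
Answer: 3674738105/887 ≈ 4.1429e+6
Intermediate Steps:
m = 1849
b(R, H) = 3/(H + R) (b(R, H) = 3/(R + H) = 3/(H + R))
4142884 - b(-962, m) = 4142884 - 3/(1849 - 962) = 4142884 - 3/887 = 3674738105/887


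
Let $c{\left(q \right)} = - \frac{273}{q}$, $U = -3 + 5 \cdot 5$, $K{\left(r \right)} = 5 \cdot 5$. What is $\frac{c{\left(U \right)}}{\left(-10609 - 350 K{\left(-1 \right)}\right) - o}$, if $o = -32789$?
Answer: $- \frac{273}{295460} \approx -0.00092398$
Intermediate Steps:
$K{\left(r \right)} = 25$
$U = 22$ ($U = -3 + 25 = 22$)
$\frac{c{\left(U \right)}}{\left(-10609 - 350 K{\left(-1 \right)}\right) - o} = \frac{\left(-273\right) \frac{1}{22}}{\left(-10609 - 8750\right) - -32789} = \frac{\left(-273\right) \frac{1}{22}}{\left(-10609 - 8750\right) + 32789} = - \frac{273}{22 \left(-19359 + 32789\right)} = - \frac{273}{22 \cdot 13430} = \left(- \frac{273}{22}\right) \frac{1}{13430} = - \frac{273}{295460}$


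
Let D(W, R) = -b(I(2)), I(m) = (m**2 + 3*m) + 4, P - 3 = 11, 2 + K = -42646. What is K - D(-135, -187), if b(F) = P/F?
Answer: -42647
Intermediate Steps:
K = -42648 (K = -2 - 42646 = -42648)
P = 14 (P = 3 + 11 = 14)
I(m) = 4 + m**2 + 3*m
b(F) = 14/F
D(W, R) = -1 (D(W, R) = -14/(4 + 2**2 + 3*2) = -14/(4 + 4 + 6) = -14/14 = -1*1 = -1)
K - D(-135, -187) = -42648 - 1*(-1) = -42648 + 1 = -42647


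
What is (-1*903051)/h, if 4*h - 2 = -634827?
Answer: 3612204/634825 ≈ 5.6901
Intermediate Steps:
h = -634825/4 (h = 1/2 + (1/4)*(-634827) = 1/2 - 634827/4 = -634825/4 ≈ -1.5871e+5)
(-1*903051)/h = (-1*903051)/(-634825/4) = -903051*(-4/634825) = 3612204/634825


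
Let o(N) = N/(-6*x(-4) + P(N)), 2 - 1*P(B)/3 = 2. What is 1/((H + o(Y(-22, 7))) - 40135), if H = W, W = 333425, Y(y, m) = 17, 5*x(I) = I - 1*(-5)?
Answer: 6/1759655 ≈ 3.4098e-6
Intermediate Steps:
x(I) = 1 + I/5 (x(I) = (I - 1*(-5))/5 = (I + 5)/5 = (5 + I)/5 = 1 + I/5)
P(B) = 0 (P(B) = 6 - 3*2 = 6 - 6 = 0)
o(N) = -5*N/6 (o(N) = N/(-6*(1 + (1/5)*(-4)) + 0) = N/(-6*(1 - 4/5) + 0) = N/(-6*1/5 + 0) = N/(-6/5 + 0) = N/(-6/5) = N*(-5/6) = -5*N/6)
H = 333425
1/((H + o(Y(-22, 7))) - 40135) = 1/((333425 - 5/6*17) - 40135) = 1/((333425 - 85/6) - 40135) = 1/(2000465/6 - 40135) = 1/(1759655/6) = 6/1759655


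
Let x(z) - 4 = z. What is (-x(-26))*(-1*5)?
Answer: -110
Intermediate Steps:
x(z) = 4 + z
(-x(-26))*(-1*5) = (-(4 - 26))*(-1*5) = -1*(-22)*(-5) = 22*(-5) = -110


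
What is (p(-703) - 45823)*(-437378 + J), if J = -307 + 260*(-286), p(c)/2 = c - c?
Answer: 23463438035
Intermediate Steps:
p(c) = 0 (p(c) = 2*(c - c) = 2*0 = 0)
J = -74667 (J = -307 - 74360 = -74667)
(p(-703) - 45823)*(-437378 + J) = (0 - 45823)*(-437378 - 74667) = -45823*(-512045) = 23463438035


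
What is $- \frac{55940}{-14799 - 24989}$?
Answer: $\frac{13985}{9947} \approx 1.406$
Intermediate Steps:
$- \frac{55940}{-14799 - 24989} = - \frac{55940}{-39788} = \left(-55940\right) \left(- \frac{1}{39788}\right) = \frac{13985}{9947}$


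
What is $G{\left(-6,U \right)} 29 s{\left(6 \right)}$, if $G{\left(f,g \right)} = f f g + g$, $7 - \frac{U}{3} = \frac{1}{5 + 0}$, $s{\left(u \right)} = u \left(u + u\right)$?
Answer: $\frac{7880112}{5} \approx 1.576 \cdot 10^{6}$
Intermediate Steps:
$s{\left(u \right)} = 2 u^{2}$ ($s{\left(u \right)} = u 2 u = 2 u^{2}$)
$U = \frac{102}{5}$ ($U = 21 - \frac{3}{5 + 0} = 21 - \frac{3}{5} = \frac{102}{5} \approx 20.4$)
$G{\left(f,g \right)} = g + g f^{2}$ ($G{\left(f,g \right)} = f^{2} g + g = g f^{2} + g = g + g f^{2}$)
$G{\left(-6,U \right)} 29 s{\left(6 \right)} = \frac{102 \left(1 + \left(-6\right)^{2}\right)}{5} \cdot 29 \cdot 2 \cdot 6^{2} = \frac{102 \left(1 + 36\right)}{5} \cdot 29 \cdot 2 \cdot 36 = \frac{102}{5} \cdot 37 \cdot 29 \cdot 72 = \frac{3774}{5} \cdot 29 \cdot 72 = \frac{109446}{5} \cdot 72 = \frac{7880112}{5}$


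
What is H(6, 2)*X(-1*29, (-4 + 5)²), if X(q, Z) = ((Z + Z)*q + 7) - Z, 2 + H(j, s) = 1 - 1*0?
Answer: 52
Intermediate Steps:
H(j, s) = -1 (H(j, s) = -2 + (1 - 1*0) = -2 + (1 + 0) = -2 + 1 = -1)
X(q, Z) = 7 - Z + 2*Z*q (X(q, Z) = ((2*Z)*q + 7) - Z = (2*Z*q + 7) - Z = (7 + 2*Z*q) - Z = 7 - Z + 2*Z*q)
H(6, 2)*X(-1*29, (-4 + 5)²) = -(7 - (-4 + 5)² + 2*(-4 + 5)²*(-1*29)) = -(7 - 1*1² + 2*1²*(-29)) = -(7 - 1*1 + 2*1*(-29)) = -(7 - 1 - 58) = -1*(-52) = 52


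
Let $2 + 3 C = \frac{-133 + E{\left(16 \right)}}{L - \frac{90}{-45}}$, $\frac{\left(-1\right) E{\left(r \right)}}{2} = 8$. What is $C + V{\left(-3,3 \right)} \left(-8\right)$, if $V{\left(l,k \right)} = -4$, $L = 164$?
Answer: $\frac{15455}{498} \approx 31.034$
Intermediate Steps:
$E{\left(r \right)} = -16$ ($E{\left(r \right)} = \left(-2\right) 8 = -16$)
$C = - \frac{481}{498}$ ($C = - \frac{2}{3} + \frac{\left(-133 - 16\right) \frac{1}{164 - \frac{90}{-45}}}{3} = - \frac{2}{3} + \frac{\left(-149\right) \frac{1}{164 - -2}}{3} = - \frac{2}{3} + \frac{\left(-149\right) \frac{1}{164 + 2}}{3} = - \frac{2}{3} + \frac{\left(-149\right) \frac{1}{166}}{3} = - \frac{2}{3} + \frac{1}{3} \left(- \frac{149}{166}\right) = - \frac{2}{3} - \frac{149}{498} = - \frac{481}{498} \approx -0.96586$)
$C + V{\left(-3,3 \right)} \left(-8\right) = - \frac{481}{498} - -32 = - \frac{481}{498} + 32 = \frac{15455}{498}$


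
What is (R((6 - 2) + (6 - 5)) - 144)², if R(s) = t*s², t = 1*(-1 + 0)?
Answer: 28561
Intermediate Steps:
t = -1 (t = 1*(-1) = -1)
R(s) = -s²
(R((6 - 2) + (6 - 5)) - 144)² = (-((6 - 2) + (6 - 5))² - 144)² = (-(4 + 1)² - 144)² = (-1*5² - 144)² = (-1*25 - 144)² = (-25 - 144)² = (-169)² = 28561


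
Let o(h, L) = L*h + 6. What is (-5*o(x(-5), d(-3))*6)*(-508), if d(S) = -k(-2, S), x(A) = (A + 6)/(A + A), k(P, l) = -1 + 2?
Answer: 92964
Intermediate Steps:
k(P, l) = 1
x(A) = (6 + A)/(2*A) (x(A) = (6 + A)/((2*A)) = (6 + A)*(1/(2*A)) = (6 + A)/(2*A))
d(S) = -1 (d(S) = -1*1 = -1)
o(h, L) = 6 + L*h
(-5*o(x(-5), d(-3))*6)*(-508) = (-5*(6 - (6 - 5)/(2*(-5)))*6)*(-508) = (-5*(6 - (-1)/(2*5))*6)*(-508) = (-5*(6 - 1*(-1/10))*6)*(-508) = (-5*(6 + 1/10)*6)*(-508) = (-5*61/10*6)*(-508) = -61/2*6*(-508) = -183*(-508) = 92964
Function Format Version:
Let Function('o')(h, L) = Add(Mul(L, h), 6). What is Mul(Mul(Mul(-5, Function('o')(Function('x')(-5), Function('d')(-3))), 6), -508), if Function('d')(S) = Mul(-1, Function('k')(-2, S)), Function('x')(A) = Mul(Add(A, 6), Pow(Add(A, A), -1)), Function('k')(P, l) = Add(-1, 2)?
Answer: 92964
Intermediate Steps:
Function('k')(P, l) = 1
Function('x')(A) = Mul(Rational(1, 2), Pow(A, -1), Add(6, A)) (Function('x')(A) = Mul(Add(6, A), Pow(Mul(2, A), -1)) = Mul(Add(6, A), Mul(Rational(1, 2), Pow(A, -1))) = Mul(Rational(1, 2), Pow(A, -1), Add(6, A)))
Function('d')(S) = -1 (Function('d')(S) = Mul(-1, 1) = -1)
Function('o')(h, L) = Add(6, Mul(L, h))
Mul(Mul(Mul(-5, Function('o')(Function('x')(-5), Function('d')(-3))), 6), -508) = Mul(Mul(Mul(-5, Add(6, Mul(-1, Mul(Rational(1, 2), Pow(-5, -1), Add(6, -5))))), 6), -508) = Mul(Mul(Mul(-5, Add(6, Mul(-1, Mul(Rational(1, 2), Rational(-1, 5), 1)))), 6), -508) = Mul(Mul(Mul(-5, Add(6, Mul(-1, Rational(-1, 10)))), 6), -508) = Mul(Mul(Mul(-5, Add(6, Rational(1, 10))), 6), -508) = Mul(Mul(Mul(-5, Rational(61, 10)), 6), -508) = Mul(Mul(Rational(-61, 2), 6), -508) = Mul(-183, -508) = 92964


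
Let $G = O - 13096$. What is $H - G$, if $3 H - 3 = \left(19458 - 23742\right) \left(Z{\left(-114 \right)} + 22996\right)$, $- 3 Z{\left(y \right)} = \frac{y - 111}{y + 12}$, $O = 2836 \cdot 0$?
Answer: $-32824141$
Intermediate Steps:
$O = 0$
$Z{\left(y \right)} = - \frac{-111 + y}{3 \left(12 + y\right)}$ ($Z{\left(y \right)} = - \frac{\left(y - 111\right) \frac{1}{y + 12}}{3} = - \frac{\left(-111 + y\right) \frac{1}{12 + y}}{3} = - \frac{\frac{1}{12 + y} \left(-111 + y\right)}{3} = - \frac{-111 + y}{3 \left(12 + y\right)}$)
$H = -32837237$ ($H = 1 + \frac{\left(19458 - 23742\right) \left(\frac{111 - -114}{3 \left(12 - 114\right)} + 22996\right)}{3} = 1 + \frac{\left(-4284\right) \left(\frac{111 + 114}{3 \left(-102\right)} + 22996\right)}{3} = 1 + \frac{\left(-4284\right) \left(\frac{1}{3} \left(- \frac{1}{102}\right) 225 + 22996\right)}{3} = 1 + \frac{\left(-4284\right) \left(- \frac{25}{34} + 22996\right)}{3} = 1 + \frac{\left(-4284\right) \frac{781839}{34}}{3} = 1 + \frac{1}{3} \left(-98511714\right) = 1 - 32837238 = -32837237$)
$G = -13096$ ($G = 0 - 13096 = -13096$)
$H - G = -32837237 - -13096 = -32837237 + 13096 = -32824141$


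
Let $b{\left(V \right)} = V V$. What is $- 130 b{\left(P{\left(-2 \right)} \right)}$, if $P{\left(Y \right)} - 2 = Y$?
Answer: $0$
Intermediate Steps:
$P{\left(Y \right)} = 2 + Y$
$b{\left(V \right)} = V^{2}$
$- 130 b{\left(P{\left(-2 \right)} \right)} = - 130 \left(2 - 2\right)^{2} = - 130 \cdot 0^{2} = \left(-130\right) 0 = 0$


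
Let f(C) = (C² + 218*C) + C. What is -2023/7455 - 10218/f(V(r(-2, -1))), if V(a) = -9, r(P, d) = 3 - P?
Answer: 114844/22365 ≈ 5.1350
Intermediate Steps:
f(C) = C² + 219*C
-2023/7455 - 10218/f(V(r(-2, -1))) = -2023/7455 - 10218*(-1/(9*(219 - 9))) = -2023*1/7455 - 10218/((-9*210)) = -289/1065 - 10218/(-1890) = -289/1065 - 10218*(-1/1890) = -289/1065 + 1703/315 = 114844/22365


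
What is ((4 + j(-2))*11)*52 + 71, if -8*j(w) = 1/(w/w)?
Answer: 4575/2 ≈ 2287.5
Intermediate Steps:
j(w) = -⅛ (j(w) = -1/(8*(w/w)) = -⅛/1 = -⅛*1 = -⅛)
((4 + j(-2))*11)*52 + 71 = ((4 - ⅛)*11)*52 + 71 = ((31/8)*11)*52 + 71 = (341/8)*52 + 71 = 4433/2 + 71 = 4575/2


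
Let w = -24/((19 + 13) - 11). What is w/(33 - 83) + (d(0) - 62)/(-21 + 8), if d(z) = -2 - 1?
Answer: 879/175 ≈ 5.0229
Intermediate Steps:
d(z) = -3
w = -8/7 (w = -24/(32 - 11) = -24/21 = -24*1/21 = -8/7 ≈ -1.1429)
w/(33 - 83) + (d(0) - 62)/(-21 + 8) = -8/7/(33 - 83) + (-3 - 62)/(-21 + 8) = -8/7/(-50) - 65/(-13) = -1/50*(-8/7) - 65*(-1/13) = 4/175 + 5 = 879/175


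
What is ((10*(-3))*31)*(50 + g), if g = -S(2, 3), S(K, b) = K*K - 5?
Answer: -47430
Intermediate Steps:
S(K, b) = -5 + K² (S(K, b) = K² - 5 = -5 + K²)
g = 1 (g = -(-5 + 2²) = -(-5 + 4) = -1*(-1) = 1)
((10*(-3))*31)*(50 + g) = ((10*(-3))*31)*(50 + 1) = -30*31*51 = -930*51 = -47430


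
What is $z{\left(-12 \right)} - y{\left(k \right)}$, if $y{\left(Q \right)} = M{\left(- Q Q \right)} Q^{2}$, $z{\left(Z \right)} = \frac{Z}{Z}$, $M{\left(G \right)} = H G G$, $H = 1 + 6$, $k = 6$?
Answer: $-326591$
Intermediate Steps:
$H = 7$
$M{\left(G \right)} = 7 G^{2}$ ($M{\left(G \right)} = 7 G G = 7 G^{2}$)
$z{\left(Z \right)} = 1$
$y{\left(Q \right)} = 7 Q^{6}$ ($y{\left(Q \right)} = 7 \left(- Q Q\right)^{2} Q^{2} = 7 \left(- Q^{2}\right)^{2} Q^{2} = 7 Q^{4} Q^{2} = 7 Q^{6}$)
$z{\left(-12 \right)} - y{\left(k \right)} = 1 - 7 \cdot 6^{6} = 1 - 7 \cdot 46656 = 1 - 326592 = -326591$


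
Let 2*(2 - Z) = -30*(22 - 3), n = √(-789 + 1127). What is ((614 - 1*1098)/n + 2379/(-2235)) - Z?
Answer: -214608/745 - 242*√2/13 ≈ -314.39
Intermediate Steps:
n = 13*√2 (n = √338 = 13*√2 ≈ 18.385)
Z = 287 (Z = 2 - (-15)*(22 - 3) = 2 - (-15)*19 = 2 - ½*(-570) = 2 + 285 = 287)
((614 - 1*1098)/n + 2379/(-2235)) - Z = ((614 - 1*1098)/((13*√2)) + 2379/(-2235)) - 1*287 = ((614 - 1098)*(√2/26) + 2379*(-1/2235)) - 287 = (-242*√2/13 - 793/745) - 287 = (-793/745 - 242*√2/13) - 287 = -214608/745 - 242*√2/13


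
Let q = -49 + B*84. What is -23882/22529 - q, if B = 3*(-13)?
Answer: 74885043/22529 ≈ 3323.9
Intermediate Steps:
B = -39
q = -3325 (q = -49 - 39*84 = -49 - 3276 = -3325)
-23882/22529 - q = -23882/22529 - 1*(-3325) = -23882*1/22529 + 3325 = -23882/22529 + 3325 = 74885043/22529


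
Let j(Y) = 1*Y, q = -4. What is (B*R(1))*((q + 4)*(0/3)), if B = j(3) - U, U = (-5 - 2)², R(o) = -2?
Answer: 0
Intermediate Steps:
j(Y) = Y
U = 49 (U = (-7)² = 49)
B = -46 (B = 3 - 1*49 = 3 - 49 = -46)
(B*R(1))*((q + 4)*(0/3)) = (-46*(-2))*((-4 + 4)*(0/3)) = 92*(0*(0*(⅓))) = 92*(0*0) = 92*0 = 0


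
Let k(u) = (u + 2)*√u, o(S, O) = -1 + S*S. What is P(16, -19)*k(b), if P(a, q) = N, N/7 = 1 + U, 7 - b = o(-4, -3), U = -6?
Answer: 420*I*√2 ≈ 593.97*I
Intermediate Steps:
o(S, O) = -1 + S²
b = -8 (b = 7 - (-1 + (-4)²) = 7 - (-1 + 16) = 7 - 1*15 = 7 - 15 = -8)
N = -35 (N = 7*(1 - 6) = 7*(-5) = -35)
k(u) = √u*(2 + u) (k(u) = (2 + u)*√u = √u*(2 + u))
P(a, q) = -35
P(16, -19)*k(b) = -35*√(-8)*(2 - 8) = -35*2*I*√2*(-6) = -(-420)*I*√2 = 420*I*√2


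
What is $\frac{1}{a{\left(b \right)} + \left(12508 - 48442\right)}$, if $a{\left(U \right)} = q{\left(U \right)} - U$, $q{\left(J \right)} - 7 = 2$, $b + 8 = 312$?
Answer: $- \frac{1}{36229} \approx -2.7602 \cdot 10^{-5}$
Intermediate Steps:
$b = 304$ ($b = -8 + 312 = 304$)
$q{\left(J \right)} = 9$ ($q{\left(J \right)} = 7 + 2 = 9$)
$a{\left(U \right)} = 9 - U$
$\frac{1}{a{\left(b \right)} + \left(12508 - 48442\right)} = \frac{1}{\left(9 - 304\right) + \left(12508 - 48442\right)} = \frac{1}{-295 - 35934} = \frac{1}{-36229} = - \frac{1}{36229}$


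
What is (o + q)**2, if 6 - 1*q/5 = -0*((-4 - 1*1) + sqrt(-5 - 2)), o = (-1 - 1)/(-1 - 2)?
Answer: 8464/9 ≈ 940.44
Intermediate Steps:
o = 2/3 (o = -2/(-3) = -2*(-1/3) = 2/3 ≈ 0.66667)
q = 30 (q = 30 - (-5)*0*((-4 - 1*1) + sqrt(-5 - 2)) = 30 - (-5)*0*((-4 - 1) + sqrt(-7)) = 30 - (-5)*0*(-5 + I*sqrt(7)) = 30 - (-5)*0 = 30 - 5*0 = 30 + 0 = 30)
(o + q)**2 = (2/3 + 30)**2 = (92/3)**2 = 8464/9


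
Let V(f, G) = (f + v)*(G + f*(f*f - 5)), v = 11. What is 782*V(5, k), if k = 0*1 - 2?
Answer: 1226176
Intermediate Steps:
k = -2 (k = 0 - 2 = -2)
V(f, G) = (11 + f)*(G + f*(-5 + f**2)) (V(f, G) = (f + 11)*(G + f*(f*f - 5)) = (11 + f)*(G + f*(f**2 - 5)) = (11 + f)*(G + f*(-5 + f**2)))
782*V(5, k) = 782*(5**4 - 55*5 - 5*5**2 + 11*(-2) + 11*5**3 - 2*5) = 782*(625 - 275 - 5*25 - 22 + 11*125 - 10) = 782*(625 - 275 - 125 - 22 + 1375 - 10) = 782*1568 = 1226176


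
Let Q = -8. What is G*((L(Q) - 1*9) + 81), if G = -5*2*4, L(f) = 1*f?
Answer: -2560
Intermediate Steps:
L(f) = f
G = -40 (G = -10*4 = -40)
G*((L(Q) - 1*9) + 81) = -40*((-8 - 1*9) + 81) = -40*((-8 - 9) + 81) = -40*(-17 + 81) = -40*64 = -2560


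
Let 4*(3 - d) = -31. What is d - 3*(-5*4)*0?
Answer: 43/4 ≈ 10.750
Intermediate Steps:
d = 43/4 (d = 3 - 1/4*(-31) = 3 + 31/4 = 43/4 ≈ 10.750)
d - 3*(-5*4)*0 = 43/4 - 3*(-5*4)*0 = 43/4 - (-60)*0 = 43/4 - 3*0 = 43/4 + 0 = 43/4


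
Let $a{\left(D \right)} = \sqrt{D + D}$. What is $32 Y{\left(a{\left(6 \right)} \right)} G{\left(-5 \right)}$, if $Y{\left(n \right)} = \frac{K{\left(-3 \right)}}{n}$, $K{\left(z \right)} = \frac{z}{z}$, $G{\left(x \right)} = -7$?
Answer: $- \frac{112 \sqrt{3}}{3} \approx -64.663$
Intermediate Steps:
$K{\left(z \right)} = 1$
$a{\left(D \right)} = \sqrt{2} \sqrt{D}$ ($a{\left(D \right)} = \sqrt{2 D} = \sqrt{2} \sqrt{D}$)
$Y{\left(n \right)} = \frac{1}{n}$ ($Y{\left(n \right)} = 1 \frac{1}{n} = \frac{1}{n}$)
$32 Y{\left(a{\left(6 \right)} \right)} G{\left(-5 \right)} = \frac{32}{\sqrt{2} \sqrt{6}} \left(-7\right) = \frac{32}{2 \sqrt{3}} \left(-7\right) = 32 \frac{\sqrt{3}}{6} \left(-7\right) = \frac{16 \sqrt{3}}{3} \left(-7\right) = - \frac{112 \sqrt{3}}{3}$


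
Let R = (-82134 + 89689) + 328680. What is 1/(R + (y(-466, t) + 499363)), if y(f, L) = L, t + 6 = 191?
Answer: 1/835783 ≈ 1.1965e-6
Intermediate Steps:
t = 185 (t = -6 + 191 = 185)
R = 336235 (R = 7555 + 328680 = 336235)
1/(R + (y(-466, t) + 499363)) = 1/(336235 + (185 + 499363)) = 1/(336235 + 499548) = 1/835783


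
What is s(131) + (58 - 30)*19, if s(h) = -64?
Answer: 468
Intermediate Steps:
s(131) + (58 - 30)*19 = -64 + (58 - 30)*19 = -64 + 28*19 = -64 + 532 = 468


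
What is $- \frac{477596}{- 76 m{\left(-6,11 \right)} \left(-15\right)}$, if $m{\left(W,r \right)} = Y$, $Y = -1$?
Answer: $\frac{119399}{285} \approx 418.94$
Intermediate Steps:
$m{\left(W,r \right)} = -1$
$- \frac{477596}{- 76 m{\left(-6,11 \right)} \left(-15\right)} = - \frac{477596}{\left(-76\right) \left(-1\right) \left(-15\right)} = - \frac{477596}{76 \left(-15\right)} = - \frac{477596}{-1140} = \left(-477596\right) \left(- \frac{1}{1140}\right) = \frac{119399}{285}$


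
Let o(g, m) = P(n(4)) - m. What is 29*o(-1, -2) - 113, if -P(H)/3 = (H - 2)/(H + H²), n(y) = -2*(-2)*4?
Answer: -8089/136 ≈ -59.478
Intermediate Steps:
n(y) = 16 (n(y) = 4*4 = 16)
P(H) = -3*(-2 + H)/(H + H²) (P(H) = -3*(H - 2)/(H + H²) = -3*(-2 + H)/(H + H²))
o(g, m) = -21/136 - m (o(g, m) = 3*(2 - 1*16)/(16*(1 + 16)) - m = 3*(1/16)*(2 - 16)/17 - m = 3*(1/16)*(1/17)*(-14) - m = -21/136 - m)
29*o(-1, -2) - 113 = 29*(-21/136 - 1*(-2)) - 113 = 29*(-21/136 + 2) - 113 = 29*(251/136) - 113 = 7279/136 - 113 = -8089/136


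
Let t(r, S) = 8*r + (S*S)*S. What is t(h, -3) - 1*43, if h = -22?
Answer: -246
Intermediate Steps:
t(r, S) = S³ + 8*r (t(r, S) = 8*r + S²*S = 8*r + S³ = S³ + 8*r)
t(h, -3) - 1*43 = ((-3)³ + 8*(-22)) - 1*43 = (-27 - 176) - 43 = -203 - 43 = -246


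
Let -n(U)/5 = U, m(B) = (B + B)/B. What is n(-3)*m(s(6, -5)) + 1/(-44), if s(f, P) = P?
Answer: 1319/44 ≈ 29.977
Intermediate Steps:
m(B) = 2 (m(B) = (2*B)/B = 2)
n(U) = -5*U
n(-3)*m(s(6, -5)) + 1/(-44) = -5*(-3)*2 + 1/(-44) = 15*2 - 1/44 = 30 - 1/44 = 1319/44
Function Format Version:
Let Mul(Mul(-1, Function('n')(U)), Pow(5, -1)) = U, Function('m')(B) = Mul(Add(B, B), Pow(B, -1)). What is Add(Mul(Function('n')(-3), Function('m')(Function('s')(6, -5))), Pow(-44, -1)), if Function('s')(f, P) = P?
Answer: Rational(1319, 44) ≈ 29.977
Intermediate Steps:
Function('m')(B) = 2 (Function('m')(B) = Mul(Mul(2, B), Pow(B, -1)) = 2)
Function('n')(U) = Mul(-5, U)
Add(Mul(Function('n')(-3), Function('m')(Function('s')(6, -5))), Pow(-44, -1)) = Add(Mul(Mul(-5, -3), 2), Pow(-44, -1)) = Add(Mul(15, 2), Rational(-1, 44)) = Add(30, Rational(-1, 44)) = Rational(1319, 44)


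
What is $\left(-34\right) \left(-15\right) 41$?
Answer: $20910$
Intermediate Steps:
$\left(-34\right) \left(-15\right) 41 = 510 \cdot 41 = 20910$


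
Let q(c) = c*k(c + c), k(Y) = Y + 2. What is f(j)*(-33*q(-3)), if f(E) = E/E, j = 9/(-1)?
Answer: -396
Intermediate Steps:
k(Y) = 2 + Y
j = -9 (j = 9*(-1) = -9)
q(c) = c*(2 + 2*c) (q(c) = c*(2 + (c + c)) = c*(2 + 2*c))
f(E) = 1
f(j)*(-33*q(-3)) = 1*(-66*(-3)*(1 - 3)) = 1*(-66*(-3)*(-2)) = 1*(-33*12) = 1*(-396) = -396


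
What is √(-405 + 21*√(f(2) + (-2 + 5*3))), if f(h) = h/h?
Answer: √(-405 + 21*√14) ≈ 18.067*I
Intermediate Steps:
f(h) = 1
√(-405 + 21*√(f(2) + (-2 + 5*3))) = √(-405 + 21*√(1 + (-2 + 5*3))) = √(-405 + 21*√(1 + (-2 + 15))) = √(-405 + 21*√(1 + 13)) = √(-405 + 21*√14)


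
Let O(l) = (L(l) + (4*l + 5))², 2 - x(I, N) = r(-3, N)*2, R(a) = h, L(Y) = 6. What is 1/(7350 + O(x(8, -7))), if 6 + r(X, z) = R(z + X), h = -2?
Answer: 1/14239 ≈ 7.0230e-5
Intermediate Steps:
R(a) = -2
r(X, z) = -8 (r(X, z) = -6 - 2 = -8)
x(I, N) = 18 (x(I, N) = 2 - (-8)*2 = 2 - 1*(-16) = 2 + 16 = 18)
O(l) = (11 + 4*l)² (O(l) = (6 + (4*l + 5))² = (6 + (5 + 4*l))² = (11 + 4*l)²)
1/(7350 + O(x(8, -7))) = 1/(7350 + (11 + 4*18)²) = 1/(7350 + (11 + 72)²) = 1/(7350 + 83²) = 1/(7350 + 6889) = 1/14239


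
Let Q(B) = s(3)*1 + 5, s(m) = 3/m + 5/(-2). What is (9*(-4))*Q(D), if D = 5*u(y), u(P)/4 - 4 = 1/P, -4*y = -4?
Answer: -126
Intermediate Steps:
y = 1 (y = -¼*(-4) = 1)
u(P) = 16 + 4/P (u(P) = 16 + 4*(1/P) = 16 + 4/P)
D = 100 (D = 5*(16 + 4/1) = 5*(16 + 4*1) = 5*(16 + 4) = 5*20 = 100)
s(m) = -5/2 + 3/m (s(m) = 3/m + 5*(-½) = 3/m - 5/2 = -5/2 + 3/m)
Q(B) = 7/2 (Q(B) = (-5/2 + 3/3)*1 + 5 = (-5/2 + 3*(⅓))*1 + 5 = (-5/2 + 1)*1 + 5 = -3/2*1 + 5 = -3/2 + 5 = 7/2)
(9*(-4))*Q(D) = (9*(-4))*(7/2) = -36*7/2 = -126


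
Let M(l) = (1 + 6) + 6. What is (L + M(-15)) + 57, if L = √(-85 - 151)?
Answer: 70 + 2*I*√59 ≈ 70.0 + 15.362*I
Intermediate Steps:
L = 2*I*√59 (L = √(-236) = 2*I*√59 ≈ 15.362*I)
M(l) = 13 (M(l) = 7 + 6 = 13)
(L + M(-15)) + 57 = (2*I*√59 + 13) + 57 = (13 + 2*I*√59) + 57 = 70 + 2*I*√59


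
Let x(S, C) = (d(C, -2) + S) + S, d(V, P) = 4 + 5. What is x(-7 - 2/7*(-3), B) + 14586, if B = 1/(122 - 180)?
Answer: 102079/7 ≈ 14583.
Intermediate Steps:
d(V, P) = 9
B = -1/58 (B = 1/(-58) = -1/58 ≈ -0.017241)
x(S, C) = 9 + 2*S (x(S, C) = (9 + S) + S = 9 + 2*S)
x(-7 - 2/7*(-3), B) + 14586 = (9 + 2*(-7 - 2/7*(-3))) + 14586 = (9 + 2*(-7 + 6/7)) + 14586 = (9 + 2*(-43/7)) + 14586 = (9 - 86/7) + 14586 = -23/7 + 14586 = 102079/7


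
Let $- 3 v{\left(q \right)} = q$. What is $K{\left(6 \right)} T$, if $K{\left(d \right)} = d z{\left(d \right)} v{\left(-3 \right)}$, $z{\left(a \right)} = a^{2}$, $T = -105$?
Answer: $-22680$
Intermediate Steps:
$v{\left(q \right)} = - \frac{q}{3}$
$K{\left(d \right)} = d^{3}$ ($K{\left(d \right)} = d d^{2} \left(\left(- \frac{1}{3}\right) \left(-3\right)\right) = d^{3} \cdot 1 = d^{3}$)
$K{\left(6 \right)} T = 6^{3} \left(-105\right) = 216 \left(-105\right) = -22680$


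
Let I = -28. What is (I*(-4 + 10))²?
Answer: 28224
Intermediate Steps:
(I*(-4 + 10))² = (-28*(-4 + 10))² = (-28*6)² = (-168)² = 28224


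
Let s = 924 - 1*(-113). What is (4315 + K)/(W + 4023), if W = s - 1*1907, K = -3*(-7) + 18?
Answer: 4354/3153 ≈ 1.3809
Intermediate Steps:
K = 39 (K = 21 + 18 = 39)
s = 1037 (s = 924 + 113 = 1037)
W = -870 (W = 1037 - 1*1907 = 1037 - 1907 = -870)
(4315 + K)/(W + 4023) = (4315 + 39)/(-870 + 4023) = 4354/3153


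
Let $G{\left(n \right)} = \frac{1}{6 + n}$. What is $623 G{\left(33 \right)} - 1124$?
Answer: $- \frac{43213}{39} \approx -1108.0$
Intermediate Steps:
$623 G{\left(33 \right)} - 1124 = \frac{623}{6 + 33} - 1124 = \frac{623}{39} - 1124 = - \frac{43213}{39}$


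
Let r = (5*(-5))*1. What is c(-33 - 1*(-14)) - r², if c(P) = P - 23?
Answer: -667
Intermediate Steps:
r = -25 (r = -25*1 = -25)
c(P) = -23 + P
c(-33 - 1*(-14)) - r² = (-23 + (-33 - 1*(-14))) - 1*(-25)² = (-23 + (-33 + 14)) - 1*625 = (-23 - 19) - 625 = -42 - 625 = -667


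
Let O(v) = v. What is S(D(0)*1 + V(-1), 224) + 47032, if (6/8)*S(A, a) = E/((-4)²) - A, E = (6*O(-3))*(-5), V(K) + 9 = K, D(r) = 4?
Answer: 94095/2 ≈ 47048.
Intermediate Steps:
V(K) = -9 + K
E = 90 (E = (6*(-3))*(-5) = -18*(-5) = 90)
S(A, a) = 15/2 - 4*A/3 (S(A, a) = 4*(90/((-4)²) - A)/3 = 4*(90/16 - A)/3 = 4*(90*(1/16) - A)/3 = 4*(45/8 - A)/3 = 15/2 - 4*A/3)
S(D(0)*1 + V(-1), 224) + 47032 = (15/2 - 4*(4*1 + (-9 - 1))/3) + 47032 = (15/2 - 4*(4 - 10)/3) + 47032 = (15/2 - 4/3*(-6)) + 47032 = (15/2 + 8) + 47032 = 31/2 + 47032 = 94095/2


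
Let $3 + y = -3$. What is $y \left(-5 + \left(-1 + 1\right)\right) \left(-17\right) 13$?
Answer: $-6630$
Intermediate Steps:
$y = -6$ ($y = -3 - 3 = -6$)
$y \left(-5 + \left(-1 + 1\right)\right) \left(-17\right) 13 = - 6 \left(-5 + \left(-1 + 1\right)\right) \left(-17\right) 13 = - 6 \left(-5 + 0\right) \left(-17\right) 13 = \left(-6\right) \left(-5\right) \left(-17\right) 13 = 30 \left(-17\right) 13 = \left(-510\right) 13 = -6630$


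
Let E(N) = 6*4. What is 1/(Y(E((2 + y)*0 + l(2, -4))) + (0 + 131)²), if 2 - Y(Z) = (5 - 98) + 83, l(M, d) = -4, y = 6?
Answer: 1/17173 ≈ 5.8231e-5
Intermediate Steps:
E(N) = 24
Y(Z) = 12 (Y(Z) = 2 - ((5 - 98) + 83) = 2 - (-93 + 83) = 2 - 1*(-10) = 2 + 10 = 12)
1/(Y(E((2 + y)*0 + l(2, -4))) + (0 + 131)²) = 1/(12 + (0 + 131)²) = 1/(12 + 131²) = 1/(12 + 17161) = 1/17173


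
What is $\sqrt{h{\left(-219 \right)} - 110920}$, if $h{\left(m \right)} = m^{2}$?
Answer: $i \sqrt{62959} \approx 250.92 i$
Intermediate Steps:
$\sqrt{h{\left(-219 \right)} - 110920} = \sqrt{\left(-219\right)^{2} - 110920} = \sqrt{47961 - 110920} = \sqrt{-62959} = i \sqrt{62959}$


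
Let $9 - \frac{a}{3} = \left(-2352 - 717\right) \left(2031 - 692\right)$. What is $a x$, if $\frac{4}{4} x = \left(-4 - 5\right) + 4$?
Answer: $-61641000$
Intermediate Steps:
$a = 12328200$ ($a = 27 - 3 \left(-2352 - 717\right) \left(2031 - 692\right) = 27 - 3 \left(\left(-3069\right) 1339\right) = 27 - -12328173 = 27 + 12328173 = 12328200$)
$x = -5$ ($x = \left(-4 - 5\right) + 4 = -9 + 4 = -5$)
$a x = 12328200 \left(-5\right) = -61641000$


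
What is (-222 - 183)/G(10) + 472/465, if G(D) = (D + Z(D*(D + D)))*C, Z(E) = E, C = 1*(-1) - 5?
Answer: 17401/13020 ≈ 1.3365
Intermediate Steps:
C = -6 (C = -1 - 5 = -6)
G(D) = -12*D**2 - 6*D (G(D) = (D + D*(D + D))*(-6) = (D + D*(2*D))*(-6) = (D + 2*D**2)*(-6) = -12*D**2 - 6*D)
(-222 - 183)/G(10) + 472/465 = (-222 - 183)/((6*10*(-1 - 2*10))) + 472/465 = -405*1/(60*(-1 - 20)) + 472*(1/465) = -405/(6*10*(-21)) + 472/465 = -405/(-1260) + 472/465 = -405*(-1/1260) + 472/465 = 9/28 + 472/465 = 17401/13020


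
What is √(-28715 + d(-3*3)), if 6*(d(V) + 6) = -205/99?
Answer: I*√1125991614/198 ≈ 169.47*I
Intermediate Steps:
d(V) = -3769/594 (d(V) = -6 + (-205/99)/6 = -6 + (-205*1/99)/6 = -6 + (⅙)*(-205/99) = -6 - 205/594 = -3769/594)
√(-28715 + d(-3*3)) = √(-28715 - 3769/594) = √(-17060479/594) = I*√1125991614/198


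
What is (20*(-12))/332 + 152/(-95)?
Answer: -964/415 ≈ -2.3229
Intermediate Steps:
(20*(-12))/332 + 152/(-95) = -240*1/332 + 152*(-1/95) = -60/83 - 8/5 = -964/415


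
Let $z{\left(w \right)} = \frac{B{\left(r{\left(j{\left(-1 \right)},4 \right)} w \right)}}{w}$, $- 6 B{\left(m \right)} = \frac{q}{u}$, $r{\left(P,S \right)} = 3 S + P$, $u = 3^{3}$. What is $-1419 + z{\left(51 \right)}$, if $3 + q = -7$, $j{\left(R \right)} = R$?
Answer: $- \frac{5861884}{4131} \approx -1419.0$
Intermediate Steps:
$u = 27$
$r{\left(P,S \right)} = P + 3 S$
$q = -10$ ($q = -3 - 7 = -10$)
$B{\left(m \right)} = \frac{5}{81}$ ($B{\left(m \right)} = - \frac{\left(-10\right) \frac{1}{27}}{6} = \left(- \frac{1}{6}\right) \left(- \frac{10}{27}\right) = \frac{5}{81}$)
$z{\left(w \right)} = \frac{5}{81 w}$
$-1419 + z{\left(51 \right)} = -1419 + \frac{5}{81 \cdot 51} = -1419 + \frac{5}{81} \cdot \frac{1}{51} = -1419 + \frac{5}{4131} = - \frac{5861884}{4131}$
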